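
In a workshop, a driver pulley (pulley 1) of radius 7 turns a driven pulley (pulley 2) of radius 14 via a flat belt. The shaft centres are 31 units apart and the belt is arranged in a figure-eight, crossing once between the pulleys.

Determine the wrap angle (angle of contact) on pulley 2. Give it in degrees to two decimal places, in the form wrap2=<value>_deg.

wrap2=265.28_deg

crossed belt: β = asin((r1+r2)/C) = asin(21/31) = 42.6423°
wrap1 = wrap2 = π + 2β = 265.2846°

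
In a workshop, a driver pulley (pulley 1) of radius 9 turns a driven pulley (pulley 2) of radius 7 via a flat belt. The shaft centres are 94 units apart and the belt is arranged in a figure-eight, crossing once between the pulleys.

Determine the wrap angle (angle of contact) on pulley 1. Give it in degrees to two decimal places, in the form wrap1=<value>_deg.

wrap1=199.60_deg

crossed belt: β = asin((r1+r2)/C) = asin(16/94) = 9.8002°
wrap1 = wrap2 = π + 2β = 199.6004°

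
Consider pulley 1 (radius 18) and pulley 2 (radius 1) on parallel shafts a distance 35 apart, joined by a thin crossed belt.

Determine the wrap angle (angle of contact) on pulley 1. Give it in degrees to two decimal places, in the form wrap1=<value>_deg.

wrap1=245.76_deg

crossed belt: β = asin((r1+r2)/C) = asin(19/35) = 32.8783°
wrap1 = wrap2 = π + 2β = 245.7567°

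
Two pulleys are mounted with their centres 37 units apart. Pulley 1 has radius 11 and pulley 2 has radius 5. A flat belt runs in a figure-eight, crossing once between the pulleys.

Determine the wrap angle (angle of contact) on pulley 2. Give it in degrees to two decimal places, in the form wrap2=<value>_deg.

wrap2=231.24_deg

crossed belt: β = asin((r1+r2)/C) = asin(16/37) = 25.6220°
wrap1 = wrap2 = π + 2β = 231.2441°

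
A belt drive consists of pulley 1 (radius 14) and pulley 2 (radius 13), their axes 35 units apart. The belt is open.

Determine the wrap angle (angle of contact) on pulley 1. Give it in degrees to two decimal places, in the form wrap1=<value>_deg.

wrap1=183.27_deg

open belt: β = asin((r2−r1)/C) = asin(-1/35) = -1.6372°
wrap1 = π − 2β = 183.2745°
wrap2 = π + 2β = 176.7255°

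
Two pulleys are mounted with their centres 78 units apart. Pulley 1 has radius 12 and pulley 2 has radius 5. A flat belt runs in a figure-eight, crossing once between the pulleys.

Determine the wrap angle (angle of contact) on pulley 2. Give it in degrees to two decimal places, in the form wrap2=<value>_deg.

wrap2=205.18_deg

crossed belt: β = asin((r1+r2)/C) = asin(17/78) = 12.5886°
wrap1 = wrap2 = π + 2β = 205.1772°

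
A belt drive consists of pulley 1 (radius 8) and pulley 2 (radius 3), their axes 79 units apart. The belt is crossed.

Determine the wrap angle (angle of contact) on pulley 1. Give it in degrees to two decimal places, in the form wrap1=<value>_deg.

crossed belt: β = asin((r1+r2)/C) = asin(11/79) = 8.0039°
wrap1 = wrap2 = π + 2β = 196.0078°

wrap1=196.01_deg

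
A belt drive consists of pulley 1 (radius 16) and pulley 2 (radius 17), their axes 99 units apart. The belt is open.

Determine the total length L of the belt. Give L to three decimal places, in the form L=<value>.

L=301.683

open belt: β = asin((r2−r1)/C) = asin(1/99) = 0.5788°
wrap1 = π − 2β = 178.8425°
wrap2 = π + 2β = 181.1575°
tangent length = C·cosβ = 98.9949
L = r1·wrap1 + r2·wrap2 + 2·C·cosβ = 16·3.1214 + 17·3.1618 + 2·98.9949 = 301.6827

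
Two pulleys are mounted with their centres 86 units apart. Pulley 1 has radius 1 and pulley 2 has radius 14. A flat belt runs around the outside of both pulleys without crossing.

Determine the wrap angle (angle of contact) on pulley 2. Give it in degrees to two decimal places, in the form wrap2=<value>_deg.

wrap2=197.39_deg

open belt: β = asin((r2−r1)/C) = asin(13/86) = 8.6943°
wrap1 = π − 2β = 162.6114°
wrap2 = π + 2β = 197.3886°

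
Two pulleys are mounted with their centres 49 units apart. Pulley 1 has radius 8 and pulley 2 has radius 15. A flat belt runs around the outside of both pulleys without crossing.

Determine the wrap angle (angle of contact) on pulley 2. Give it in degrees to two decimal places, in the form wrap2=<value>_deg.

wrap2=196.43_deg

open belt: β = asin((r2−r1)/C) = asin(7/49) = 8.2132°
wrap1 = π − 2β = 163.5736°
wrap2 = π + 2β = 196.4264°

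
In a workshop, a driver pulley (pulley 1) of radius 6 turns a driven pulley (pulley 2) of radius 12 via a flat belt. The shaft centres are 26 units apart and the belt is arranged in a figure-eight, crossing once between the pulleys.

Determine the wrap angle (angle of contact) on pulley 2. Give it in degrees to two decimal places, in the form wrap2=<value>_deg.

wrap2=267.63_deg

crossed belt: β = asin((r1+r2)/C) = asin(18/26) = 43.8131°
wrap1 = wrap2 = π + 2β = 267.6261°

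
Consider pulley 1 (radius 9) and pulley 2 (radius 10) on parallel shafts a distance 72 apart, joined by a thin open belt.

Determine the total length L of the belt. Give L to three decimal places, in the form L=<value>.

L=203.704

open belt: β = asin((r2−r1)/C) = asin(1/72) = 0.7958°
wrap1 = π − 2β = 178.4084°
wrap2 = π + 2β = 181.5916°
tangent length = C·cosβ = 71.9931
L = r1·wrap1 + r2·wrap2 + 2·C·cosβ = 9·3.1138 + 10·3.1694 + 2·71.9931 = 203.7041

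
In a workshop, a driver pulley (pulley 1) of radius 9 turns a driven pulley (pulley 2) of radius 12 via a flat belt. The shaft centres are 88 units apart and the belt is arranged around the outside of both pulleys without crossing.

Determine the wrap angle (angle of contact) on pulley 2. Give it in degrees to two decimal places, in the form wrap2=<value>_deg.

open belt: β = asin((r2−r1)/C) = asin(3/88) = 1.9536°
wrap1 = π − 2β = 176.0927°
wrap2 = π + 2β = 183.9073°

wrap2=183.91_deg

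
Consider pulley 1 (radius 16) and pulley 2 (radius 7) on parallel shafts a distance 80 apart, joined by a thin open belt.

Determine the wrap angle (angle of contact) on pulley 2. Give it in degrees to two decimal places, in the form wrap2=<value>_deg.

open belt: β = asin((r2−r1)/C) = asin(-9/80) = -6.4594°
wrap1 = π − 2β = 192.9189°
wrap2 = π + 2β = 167.0811°

wrap2=167.08_deg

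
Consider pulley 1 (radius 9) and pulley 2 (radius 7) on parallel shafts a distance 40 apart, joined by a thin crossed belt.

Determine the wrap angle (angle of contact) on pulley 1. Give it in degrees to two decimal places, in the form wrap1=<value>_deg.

wrap1=227.16_deg

crossed belt: β = asin((r1+r2)/C) = asin(16/40) = 23.5782°
wrap1 = wrap2 = π + 2β = 227.1564°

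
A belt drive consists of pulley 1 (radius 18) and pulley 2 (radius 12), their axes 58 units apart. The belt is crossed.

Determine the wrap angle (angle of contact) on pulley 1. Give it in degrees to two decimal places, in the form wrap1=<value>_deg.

wrap1=242.29_deg

crossed belt: β = asin((r1+r2)/C) = asin(30/58) = 31.1474°
wrap1 = wrap2 = π + 2β = 242.2948°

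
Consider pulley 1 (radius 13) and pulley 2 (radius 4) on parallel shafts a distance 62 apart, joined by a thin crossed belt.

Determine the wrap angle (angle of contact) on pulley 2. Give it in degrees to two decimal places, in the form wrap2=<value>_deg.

wrap2=211.83_deg

crossed belt: β = asin((r1+r2)/C) = asin(17/62) = 15.9140°
wrap1 = wrap2 = π + 2β = 211.8279°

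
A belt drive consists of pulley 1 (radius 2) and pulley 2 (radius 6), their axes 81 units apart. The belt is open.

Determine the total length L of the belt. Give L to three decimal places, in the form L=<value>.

L=187.330

open belt: β = asin((r2−r1)/C) = asin(4/81) = 2.8306°
wrap1 = π − 2β = 174.3389°
wrap2 = π + 2β = 185.6611°
tangent length = C·cosβ = 80.9012
L = r1·wrap1 + r2·wrap2 + 2·C·cosβ = 2·3.0428 + 6·3.2404 + 2·80.9012 = 187.3303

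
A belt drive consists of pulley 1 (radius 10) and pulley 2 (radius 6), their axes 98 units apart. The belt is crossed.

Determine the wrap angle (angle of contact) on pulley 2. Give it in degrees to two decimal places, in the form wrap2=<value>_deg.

wrap2=198.79_deg

crossed belt: β = asin((r1+r2)/C) = asin(16/98) = 9.3965°
wrap1 = wrap2 = π + 2β = 198.7930°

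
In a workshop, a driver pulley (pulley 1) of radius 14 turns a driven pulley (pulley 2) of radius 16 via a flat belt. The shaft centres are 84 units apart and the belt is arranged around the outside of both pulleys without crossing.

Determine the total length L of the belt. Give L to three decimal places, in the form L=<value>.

L=262.295

open belt: β = asin((r2−r1)/C) = asin(2/84) = 1.3643°
wrap1 = π − 2β = 177.2714°
wrap2 = π + 2β = 182.7286°
tangent length = C·cosβ = 83.9762
L = r1·wrap1 + r2·wrap2 + 2·C·cosβ = 14·3.0940 + 16·3.1892 + 2·83.9762 = 262.2954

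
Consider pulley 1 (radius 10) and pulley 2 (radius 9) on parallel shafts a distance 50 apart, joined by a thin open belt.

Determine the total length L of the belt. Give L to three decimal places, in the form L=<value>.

L=159.710

open belt: β = asin((r2−r1)/C) = asin(-1/50) = -1.1460°
wrap1 = π − 2β = 182.2920°
wrap2 = π + 2β = 177.7080°
tangent length = C·cosβ = 49.9900
L = r1·wrap1 + r2·wrap2 + 2·C·cosβ = 10·3.1816 + 9·3.1016 + 2·49.9900 = 159.7103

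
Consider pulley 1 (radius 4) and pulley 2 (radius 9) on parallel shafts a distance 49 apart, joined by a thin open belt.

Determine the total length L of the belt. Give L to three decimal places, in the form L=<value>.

open belt: β = asin((r2−r1)/C) = asin(5/49) = 5.8567°
wrap1 = π − 2β = 168.2866°
wrap2 = π + 2β = 191.7134°
tangent length = C·cosβ = 48.7442
L = r1·wrap1 + r2·wrap2 + 2·C·cosβ = 4·2.9372 + 9·3.3460 + 2·48.7442 = 139.3514

L=139.351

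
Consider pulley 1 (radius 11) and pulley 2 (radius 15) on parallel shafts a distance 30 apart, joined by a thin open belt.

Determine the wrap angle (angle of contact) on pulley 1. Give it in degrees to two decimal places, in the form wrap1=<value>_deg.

wrap1=164.68_deg

open belt: β = asin((r2−r1)/C) = asin(4/30) = 7.6623°
wrap1 = π − 2β = 164.6755°
wrap2 = π + 2β = 195.3245°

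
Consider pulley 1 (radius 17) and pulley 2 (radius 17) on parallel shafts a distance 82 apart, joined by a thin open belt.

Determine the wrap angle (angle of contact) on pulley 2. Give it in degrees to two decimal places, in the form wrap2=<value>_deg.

wrap2=180.00_deg

open belt: β = asin((r2−r1)/C) = asin(0/82) = 0.0000°
wrap1 = π − 2β = 180.0000°
wrap2 = π + 2β = 180.0000°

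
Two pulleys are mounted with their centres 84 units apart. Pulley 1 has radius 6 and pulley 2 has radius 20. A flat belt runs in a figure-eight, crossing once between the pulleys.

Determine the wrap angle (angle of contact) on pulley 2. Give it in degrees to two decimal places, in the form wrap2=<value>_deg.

wrap2=216.06_deg

crossed belt: β = asin((r1+r2)/C) = asin(26/84) = 18.0305°
wrap1 = wrap2 = π + 2β = 216.0611°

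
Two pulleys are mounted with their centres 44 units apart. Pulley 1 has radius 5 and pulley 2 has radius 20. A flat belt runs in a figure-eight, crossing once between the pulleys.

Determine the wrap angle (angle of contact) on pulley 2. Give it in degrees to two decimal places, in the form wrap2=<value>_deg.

wrap2=249.25_deg

crossed belt: β = asin((r1+r2)/C) = asin(25/44) = 34.6235°
wrap1 = wrap2 = π + 2β = 249.2471°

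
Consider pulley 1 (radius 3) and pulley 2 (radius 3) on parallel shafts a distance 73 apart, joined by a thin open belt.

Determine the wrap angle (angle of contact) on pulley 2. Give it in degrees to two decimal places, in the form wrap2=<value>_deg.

open belt: β = asin((r2−r1)/C) = asin(0/73) = 0.0000°
wrap1 = π − 2β = 180.0000°
wrap2 = π + 2β = 180.0000°

wrap2=180.00_deg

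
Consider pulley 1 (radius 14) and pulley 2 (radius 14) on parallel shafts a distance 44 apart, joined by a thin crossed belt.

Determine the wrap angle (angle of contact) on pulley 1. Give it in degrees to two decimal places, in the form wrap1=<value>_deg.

crossed belt: β = asin((r1+r2)/C) = asin(28/44) = 39.5212°
wrap1 = wrap2 = π + 2β = 259.0424°

wrap1=259.04_deg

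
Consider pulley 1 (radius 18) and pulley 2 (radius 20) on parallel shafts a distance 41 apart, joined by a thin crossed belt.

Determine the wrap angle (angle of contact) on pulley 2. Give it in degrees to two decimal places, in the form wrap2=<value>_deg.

crossed belt: β = asin((r1+r2)/C) = asin(38/41) = 67.9458°
wrap1 = wrap2 = π + 2β = 315.8917°

wrap2=315.89_deg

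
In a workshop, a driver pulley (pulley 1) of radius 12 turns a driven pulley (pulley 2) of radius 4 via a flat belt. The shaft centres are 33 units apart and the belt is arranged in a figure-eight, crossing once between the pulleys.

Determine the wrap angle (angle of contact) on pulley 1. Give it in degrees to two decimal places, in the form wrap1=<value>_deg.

crossed belt: β = asin((r1+r2)/C) = asin(16/33) = 29.0025°
wrap1 = wrap2 = π + 2β = 238.0051°

wrap1=238.01_deg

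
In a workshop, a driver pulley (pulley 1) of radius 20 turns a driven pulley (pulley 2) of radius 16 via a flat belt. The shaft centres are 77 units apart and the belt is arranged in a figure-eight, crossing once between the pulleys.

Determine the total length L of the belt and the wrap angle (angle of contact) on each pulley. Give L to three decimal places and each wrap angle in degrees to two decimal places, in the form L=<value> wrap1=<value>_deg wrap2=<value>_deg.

crossed belt: β = asin((r1+r2)/C) = asin(36/77) = 27.8742°
wrap1 = wrap2 = π + 2β = 235.7485°
tangent length = C·cosβ = 68.0661
L = (r1+r2)·wrap + 2·C·cosβ = 36·4.1146 + 2·68.0661 = 284.2574

L=284.257 wrap1=235.75_deg wrap2=235.75_deg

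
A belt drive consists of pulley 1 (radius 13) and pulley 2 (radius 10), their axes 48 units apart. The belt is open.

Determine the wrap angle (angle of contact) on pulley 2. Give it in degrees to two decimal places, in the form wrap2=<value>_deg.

wrap2=172.83_deg

open belt: β = asin((r2−r1)/C) = asin(-3/48) = -3.5833°
wrap1 = π − 2β = 187.1666°
wrap2 = π + 2β = 172.8334°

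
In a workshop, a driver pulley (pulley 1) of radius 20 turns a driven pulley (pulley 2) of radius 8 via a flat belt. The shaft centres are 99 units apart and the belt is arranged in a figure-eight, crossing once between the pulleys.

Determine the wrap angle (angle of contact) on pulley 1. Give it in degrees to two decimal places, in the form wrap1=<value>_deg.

crossed belt: β = asin((r1+r2)/C) = asin(28/99) = 16.4291°
wrap1 = wrap2 = π + 2β = 212.8582°

wrap1=212.86_deg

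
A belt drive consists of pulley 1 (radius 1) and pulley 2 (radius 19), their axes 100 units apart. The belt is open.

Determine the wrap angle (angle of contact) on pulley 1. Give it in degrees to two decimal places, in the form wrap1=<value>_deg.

wrap1=159.26_deg

open belt: β = asin((r2−r1)/C) = asin(18/100) = 10.3698°
wrap1 = π − 2β = 159.2605°
wrap2 = π + 2β = 200.7395°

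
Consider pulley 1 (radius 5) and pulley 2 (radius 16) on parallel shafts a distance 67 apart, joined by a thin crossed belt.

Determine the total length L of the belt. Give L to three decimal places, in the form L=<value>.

crossed belt: β = asin((r1+r2)/C) = asin(21/67) = 18.2662°
wrap1 = wrap2 = π + 2β = 216.5325°
tangent length = C·cosβ = 63.6239
L = (r1+r2)·wrap + 2·C·cosβ = 21·3.7792 + 2·63.6239 = 206.6111

L=206.611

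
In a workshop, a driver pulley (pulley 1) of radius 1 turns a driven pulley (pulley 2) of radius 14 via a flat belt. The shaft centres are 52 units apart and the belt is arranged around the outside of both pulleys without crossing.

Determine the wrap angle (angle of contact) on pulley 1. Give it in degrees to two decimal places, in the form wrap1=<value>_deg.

open belt: β = asin((r2−r1)/C) = asin(13/52) = 14.4775°
wrap1 = π − 2β = 151.0450°
wrap2 = π + 2β = 208.9550°

wrap1=151.04_deg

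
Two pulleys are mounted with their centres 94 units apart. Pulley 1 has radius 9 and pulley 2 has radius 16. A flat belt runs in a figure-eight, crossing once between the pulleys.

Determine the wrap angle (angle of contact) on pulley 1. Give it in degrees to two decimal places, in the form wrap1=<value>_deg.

crossed belt: β = asin((r1+r2)/C) = asin(25/94) = 15.4239°
wrap1 = wrap2 = π + 2β = 210.8477°

wrap1=210.85_deg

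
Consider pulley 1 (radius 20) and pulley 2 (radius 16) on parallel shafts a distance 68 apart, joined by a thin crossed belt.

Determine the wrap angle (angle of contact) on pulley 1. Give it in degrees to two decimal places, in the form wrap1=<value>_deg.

wrap1=243.93_deg

crossed belt: β = asin((r1+r2)/C) = asin(36/68) = 31.9657°
wrap1 = wrap2 = π + 2β = 243.9314°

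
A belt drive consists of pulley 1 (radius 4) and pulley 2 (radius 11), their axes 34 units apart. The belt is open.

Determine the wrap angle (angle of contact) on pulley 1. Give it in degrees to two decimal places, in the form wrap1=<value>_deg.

open belt: β = asin((r2−r1)/C) = asin(7/34) = 11.8812°
wrap1 = π − 2β = 156.2377°
wrap2 = π + 2β = 203.7623°

wrap1=156.24_deg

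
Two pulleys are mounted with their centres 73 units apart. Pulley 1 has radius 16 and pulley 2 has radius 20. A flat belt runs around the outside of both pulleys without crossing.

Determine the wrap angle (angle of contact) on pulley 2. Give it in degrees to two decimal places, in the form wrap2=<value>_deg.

wrap2=186.28_deg

open belt: β = asin((r2−r1)/C) = asin(4/73) = 3.1411°
wrap1 = π − 2β = 173.7179°
wrap2 = π + 2β = 186.2821°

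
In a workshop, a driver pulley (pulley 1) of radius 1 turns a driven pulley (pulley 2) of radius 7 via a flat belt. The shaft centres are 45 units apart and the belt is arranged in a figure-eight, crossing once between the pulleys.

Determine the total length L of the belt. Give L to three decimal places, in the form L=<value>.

crossed belt: β = asin((r1+r2)/C) = asin(8/45) = 10.2403°
wrap1 = wrap2 = π + 2β = 200.4807°
tangent length = C·cosβ = 44.2832
L = (r1+r2)·wrap + 2·C·cosβ = 8·3.4990 + 2·44.2832 = 116.5587

L=116.559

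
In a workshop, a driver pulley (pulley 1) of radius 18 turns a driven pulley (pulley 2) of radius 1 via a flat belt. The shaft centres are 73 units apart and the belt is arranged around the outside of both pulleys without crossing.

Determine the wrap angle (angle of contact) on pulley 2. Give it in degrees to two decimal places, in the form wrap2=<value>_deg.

wrap2=153.07_deg

open belt: β = asin((r2−r1)/C) = asin(-17/73) = -13.4665°
wrap1 = π − 2β = 206.9330°
wrap2 = π + 2β = 153.0670°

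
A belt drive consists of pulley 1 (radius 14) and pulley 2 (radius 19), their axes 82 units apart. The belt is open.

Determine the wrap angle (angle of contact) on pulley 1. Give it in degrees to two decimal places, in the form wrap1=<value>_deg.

open belt: β = asin((r2−r1)/C) = asin(5/82) = 3.4958°
wrap1 = π − 2β = 173.0084°
wrap2 = π + 2β = 186.9916°

wrap1=173.01_deg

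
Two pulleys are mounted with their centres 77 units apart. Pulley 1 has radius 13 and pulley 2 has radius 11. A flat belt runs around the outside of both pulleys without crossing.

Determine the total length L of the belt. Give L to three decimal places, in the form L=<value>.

open belt: β = asin((r2−r1)/C) = asin(-2/77) = -1.4884°
wrap1 = π − 2β = 182.9767°
wrap2 = π + 2β = 177.0233°
tangent length = C·cosβ = 76.9740
L = r1·wrap1 + r2·wrap2 + 2·C·cosβ = 13·3.1935 + 11·3.0896 + 2·76.9740 = 229.4502

L=229.450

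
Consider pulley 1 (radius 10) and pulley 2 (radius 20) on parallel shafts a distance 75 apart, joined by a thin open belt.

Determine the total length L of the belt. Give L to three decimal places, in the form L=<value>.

L=245.583

open belt: β = asin((r2−r1)/C) = asin(10/75) = 7.6623°
wrap1 = π − 2β = 164.6755°
wrap2 = π + 2β = 195.3245°
tangent length = C·cosβ = 74.3303
L = r1·wrap1 + r2·wrap2 + 2·C·cosβ = 10·2.8741 + 20·3.4091 + 2·74.3303 = 245.5831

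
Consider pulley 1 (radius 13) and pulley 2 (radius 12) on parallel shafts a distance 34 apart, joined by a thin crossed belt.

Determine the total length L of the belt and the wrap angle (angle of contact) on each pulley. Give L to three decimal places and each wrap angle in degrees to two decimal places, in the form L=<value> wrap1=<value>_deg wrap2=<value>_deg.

L=165.932 wrap1=274.66_deg wrap2=274.66_deg

crossed belt: β = asin((r1+r2)/C) = asin(25/34) = 47.3321°
wrap1 = wrap2 = π + 2β = 274.6641°
tangent length = C·cosβ = 23.0434
L = (r1+r2)·wrap + 2·C·cosβ = 25·4.7938 + 2·23.0434 = 165.9317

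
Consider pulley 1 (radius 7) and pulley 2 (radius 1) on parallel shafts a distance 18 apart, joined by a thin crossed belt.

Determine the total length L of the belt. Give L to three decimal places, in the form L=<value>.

L=64.751

crossed belt: β = asin((r1+r2)/C) = asin(8/18) = 26.3878°
wrap1 = wrap2 = π + 2β = 232.7756°
tangent length = C·cosβ = 16.1245
L = (r1+r2)·wrap + 2·C·cosβ = 8·4.0627 + 2·16.1245 = 64.7506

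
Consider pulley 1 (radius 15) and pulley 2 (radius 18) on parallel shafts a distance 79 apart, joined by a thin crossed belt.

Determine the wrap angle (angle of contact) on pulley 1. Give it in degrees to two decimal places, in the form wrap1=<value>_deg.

crossed belt: β = asin((r1+r2)/C) = asin(33/79) = 24.6908°
wrap1 = wrap2 = π + 2β = 229.3816°

wrap1=229.38_deg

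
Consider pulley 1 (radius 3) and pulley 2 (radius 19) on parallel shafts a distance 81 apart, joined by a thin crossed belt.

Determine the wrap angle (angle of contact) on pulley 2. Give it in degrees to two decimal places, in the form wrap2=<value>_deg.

crossed belt: β = asin((r1+r2)/C) = asin(22/81) = 15.7598°
wrap1 = wrap2 = π + 2β = 211.5196°

wrap2=211.52_deg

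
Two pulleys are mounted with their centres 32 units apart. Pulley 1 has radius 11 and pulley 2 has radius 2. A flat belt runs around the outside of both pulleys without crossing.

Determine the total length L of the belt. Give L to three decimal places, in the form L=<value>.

open belt: β = asin((r2−r1)/C) = asin(-9/32) = -16.3348°
wrap1 = π − 2β = 212.6696°
wrap2 = π + 2β = 147.3304°
tangent length = C·cosβ = 30.7083
L = r1·wrap1 + r2·wrap2 + 2·C·cosβ = 11·3.7118 + 2·2.5714 + 2·30.7083 = 107.3891

L=107.389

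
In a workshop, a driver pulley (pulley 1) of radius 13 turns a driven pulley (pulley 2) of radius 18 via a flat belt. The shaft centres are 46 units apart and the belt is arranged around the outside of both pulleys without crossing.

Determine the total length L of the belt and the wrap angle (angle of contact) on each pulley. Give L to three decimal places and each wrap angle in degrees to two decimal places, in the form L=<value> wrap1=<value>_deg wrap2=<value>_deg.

L=189.933 wrap1=167.52_deg wrap2=192.48_deg

open belt: β = asin((r2−r1)/C) = asin(5/46) = 6.2401°
wrap1 = π − 2β = 167.5197°
wrap2 = π + 2β = 192.4803°
tangent length = C·cosβ = 45.7275
L = r1·wrap1 + r2·wrap2 + 2·C·cosβ = 13·2.9238 + 18·3.3594 + 2·45.7275 = 189.9334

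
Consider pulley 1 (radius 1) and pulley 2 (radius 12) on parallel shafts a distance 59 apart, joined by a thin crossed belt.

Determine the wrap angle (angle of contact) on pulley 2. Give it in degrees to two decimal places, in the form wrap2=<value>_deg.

crossed belt: β = asin((r1+r2)/C) = asin(13/59) = 12.7289°
wrap1 = wrap2 = π + 2β = 205.4579°

wrap2=205.46_deg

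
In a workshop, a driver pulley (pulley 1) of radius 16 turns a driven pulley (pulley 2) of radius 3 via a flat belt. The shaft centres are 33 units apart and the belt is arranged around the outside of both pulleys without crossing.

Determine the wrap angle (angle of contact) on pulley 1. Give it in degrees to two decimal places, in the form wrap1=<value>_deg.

open belt: β = asin((r2−r1)/C) = asin(-13/33) = -23.1998°
wrap1 = π − 2β = 226.3997°
wrap2 = π + 2β = 133.6003°

wrap1=226.40_deg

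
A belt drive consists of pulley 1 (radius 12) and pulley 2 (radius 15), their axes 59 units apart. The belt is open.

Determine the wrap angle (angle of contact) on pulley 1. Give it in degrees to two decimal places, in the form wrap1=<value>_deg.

open belt: β = asin((r2−r1)/C) = asin(3/59) = 2.9146°
wrap1 = π − 2β = 174.1708°
wrap2 = π + 2β = 185.8292°

wrap1=174.17_deg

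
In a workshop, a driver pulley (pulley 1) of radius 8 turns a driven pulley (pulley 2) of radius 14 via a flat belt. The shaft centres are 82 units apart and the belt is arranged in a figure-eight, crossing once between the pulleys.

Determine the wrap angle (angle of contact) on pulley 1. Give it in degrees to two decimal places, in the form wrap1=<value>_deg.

crossed belt: β = asin((r1+r2)/C) = asin(22/82) = 15.5627°
wrap1 = wrap2 = π + 2β = 211.1254°

wrap1=211.13_deg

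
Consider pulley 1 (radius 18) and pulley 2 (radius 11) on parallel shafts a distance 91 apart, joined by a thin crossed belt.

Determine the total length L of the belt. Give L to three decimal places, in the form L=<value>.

crossed belt: β = asin((r1+r2)/C) = asin(29/91) = 18.5832°
wrap1 = wrap2 = π + 2β = 217.1664°
tangent length = C·cosβ = 86.2554
L = (r1+r2)·wrap + 2·C·cosβ = 29·3.7903 + 2·86.2554 = 282.4287

L=282.429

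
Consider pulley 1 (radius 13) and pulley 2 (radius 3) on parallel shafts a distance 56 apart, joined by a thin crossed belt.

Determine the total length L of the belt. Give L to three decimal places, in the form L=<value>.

crossed belt: β = asin((r1+r2)/C) = asin(16/56) = 16.6015°
wrap1 = wrap2 = π + 2β = 213.2031°
tangent length = C·cosβ = 53.6656
L = (r1+r2)·wrap + 2·C·cosβ = 16·3.7211 + 2·53.6656 = 166.8688

L=166.869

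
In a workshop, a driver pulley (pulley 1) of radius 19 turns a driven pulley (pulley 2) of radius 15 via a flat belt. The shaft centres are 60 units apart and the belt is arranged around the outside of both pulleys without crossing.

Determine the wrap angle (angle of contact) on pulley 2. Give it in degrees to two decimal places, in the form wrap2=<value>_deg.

wrap2=172.35_deg

open belt: β = asin((r2−r1)/C) = asin(-4/60) = -3.8226°
wrap1 = π − 2β = 187.6451°
wrap2 = π + 2β = 172.3549°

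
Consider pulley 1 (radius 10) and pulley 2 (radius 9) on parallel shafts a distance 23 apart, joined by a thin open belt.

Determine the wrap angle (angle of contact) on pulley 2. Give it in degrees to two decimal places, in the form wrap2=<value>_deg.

wrap2=175.02_deg

open belt: β = asin((r2−r1)/C) = asin(-1/23) = -2.4919°
wrap1 = π − 2β = 184.9838°
wrap2 = π + 2β = 175.0162°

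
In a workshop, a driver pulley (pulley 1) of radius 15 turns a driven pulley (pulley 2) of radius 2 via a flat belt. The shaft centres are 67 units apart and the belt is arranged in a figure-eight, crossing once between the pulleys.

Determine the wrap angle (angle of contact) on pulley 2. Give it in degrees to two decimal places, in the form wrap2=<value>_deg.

wrap2=209.40_deg

crossed belt: β = asin((r1+r2)/C) = asin(17/67) = 14.6984°
wrap1 = wrap2 = π + 2β = 209.3968°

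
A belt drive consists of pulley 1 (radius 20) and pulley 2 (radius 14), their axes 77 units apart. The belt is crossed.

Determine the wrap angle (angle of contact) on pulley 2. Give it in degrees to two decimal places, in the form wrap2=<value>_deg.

wrap2=232.41_deg

crossed belt: β = asin((r1+r2)/C) = asin(34/77) = 26.2034°
wrap1 = wrap2 = π + 2β = 232.4067°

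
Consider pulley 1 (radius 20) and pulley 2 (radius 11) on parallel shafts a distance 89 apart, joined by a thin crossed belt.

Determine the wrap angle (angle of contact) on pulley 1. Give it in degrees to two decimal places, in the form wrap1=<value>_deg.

wrap1=220.77_deg

crossed belt: β = asin((r1+r2)/C) = asin(31/89) = 20.3843°
wrap1 = wrap2 = π + 2β = 220.7685°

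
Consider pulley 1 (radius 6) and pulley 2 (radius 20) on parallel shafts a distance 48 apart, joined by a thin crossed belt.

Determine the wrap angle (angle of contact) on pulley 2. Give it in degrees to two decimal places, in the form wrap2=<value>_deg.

wrap2=245.59_deg

crossed belt: β = asin((r1+r2)/C) = asin(26/48) = 32.7972°
wrap1 = wrap2 = π + 2β = 245.5943°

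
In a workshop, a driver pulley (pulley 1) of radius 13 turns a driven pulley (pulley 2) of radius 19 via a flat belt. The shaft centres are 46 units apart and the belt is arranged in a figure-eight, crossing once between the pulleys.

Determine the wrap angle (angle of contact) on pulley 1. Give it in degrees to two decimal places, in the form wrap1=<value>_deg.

wrap1=268.16_deg

crossed belt: β = asin((r1+r2)/C) = asin(32/46) = 44.0792°
wrap1 = wrap2 = π + 2β = 268.1584°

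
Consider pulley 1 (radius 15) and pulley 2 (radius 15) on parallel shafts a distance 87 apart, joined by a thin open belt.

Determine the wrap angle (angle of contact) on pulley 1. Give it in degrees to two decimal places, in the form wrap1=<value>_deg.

open belt: β = asin((r2−r1)/C) = asin(0/87) = 0.0000°
wrap1 = π − 2β = 180.0000°
wrap2 = π + 2β = 180.0000°

wrap1=180.00_deg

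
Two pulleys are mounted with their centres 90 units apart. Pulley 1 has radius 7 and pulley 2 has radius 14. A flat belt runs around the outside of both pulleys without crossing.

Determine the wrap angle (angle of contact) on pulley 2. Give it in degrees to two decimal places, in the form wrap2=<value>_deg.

open belt: β = asin((r2−r1)/C) = asin(7/90) = 4.4608°
wrap1 = π − 2β = 171.0783°
wrap2 = π + 2β = 188.9217°

wrap2=188.92_deg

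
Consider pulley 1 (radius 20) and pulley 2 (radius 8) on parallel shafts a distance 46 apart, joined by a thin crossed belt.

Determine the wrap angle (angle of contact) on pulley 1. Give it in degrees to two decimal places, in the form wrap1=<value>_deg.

wrap1=254.99_deg

crossed belt: β = asin((r1+r2)/C) = asin(28/46) = 37.4952°
wrap1 = wrap2 = π + 2β = 254.9905°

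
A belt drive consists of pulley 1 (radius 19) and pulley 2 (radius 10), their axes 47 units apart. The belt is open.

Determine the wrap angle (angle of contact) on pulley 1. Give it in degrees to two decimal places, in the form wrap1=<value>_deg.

open belt: β = asin((r2−r1)/C) = asin(-9/47) = -11.0397°
wrap1 = π − 2β = 202.0794°
wrap2 = π + 2β = 157.9206°

wrap1=202.08_deg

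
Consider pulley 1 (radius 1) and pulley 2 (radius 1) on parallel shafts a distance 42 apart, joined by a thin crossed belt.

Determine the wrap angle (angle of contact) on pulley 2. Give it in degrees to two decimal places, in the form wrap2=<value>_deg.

crossed belt: β = asin((r1+r2)/C) = asin(2/42) = 2.7294°
wrap1 = wrap2 = π + 2β = 185.4588°

wrap2=185.46_deg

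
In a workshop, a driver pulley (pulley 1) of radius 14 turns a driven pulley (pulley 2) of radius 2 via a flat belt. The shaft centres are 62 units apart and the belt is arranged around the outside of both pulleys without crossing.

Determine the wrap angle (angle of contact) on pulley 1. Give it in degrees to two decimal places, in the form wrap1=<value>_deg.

open belt: β = asin((r2−r1)/C) = asin(-12/62) = -11.1599°
wrap1 = π − 2β = 202.3199°
wrap2 = π + 2β = 157.6801°

wrap1=202.32_deg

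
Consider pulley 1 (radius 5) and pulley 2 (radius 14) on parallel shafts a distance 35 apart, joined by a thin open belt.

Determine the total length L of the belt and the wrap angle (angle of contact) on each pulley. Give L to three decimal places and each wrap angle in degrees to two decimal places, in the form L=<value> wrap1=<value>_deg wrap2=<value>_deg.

L=132.018 wrap1=150.20_deg wrap2=209.80_deg

open belt: β = asin((r2−r1)/C) = asin(9/35) = 14.9006°
wrap1 = π − 2β = 150.1988°
wrap2 = π + 2β = 209.8012°
tangent length = C·cosβ = 33.8231
L = r1·wrap1 + r2·wrap2 + 2·C·cosβ = 5·2.6215 + 14·3.6617 + 2·33.8231 = 132.0176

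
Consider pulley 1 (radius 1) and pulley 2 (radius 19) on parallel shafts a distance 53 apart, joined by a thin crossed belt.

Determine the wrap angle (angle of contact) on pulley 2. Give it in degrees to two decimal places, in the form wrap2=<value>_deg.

crossed belt: β = asin((r1+r2)/C) = asin(20/53) = 22.1702°
wrap1 = wrap2 = π + 2β = 224.3403°

wrap2=224.34_deg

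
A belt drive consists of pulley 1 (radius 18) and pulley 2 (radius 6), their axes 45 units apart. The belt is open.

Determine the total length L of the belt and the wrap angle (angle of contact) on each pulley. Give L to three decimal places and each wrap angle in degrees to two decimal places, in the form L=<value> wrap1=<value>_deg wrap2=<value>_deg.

open belt: β = asin((r2−r1)/C) = asin(-12/45) = -15.4660°
wrap1 = π − 2β = 210.9320°
wrap2 = π + 2β = 149.0680°
tangent length = C·cosβ = 43.3705
L = r1·wrap1 + r2·wrap2 + 2·C·cosβ = 18·3.6815 + 6·2.6017 + 2·43.3705 = 168.6176

L=168.618 wrap1=210.93_deg wrap2=149.07_deg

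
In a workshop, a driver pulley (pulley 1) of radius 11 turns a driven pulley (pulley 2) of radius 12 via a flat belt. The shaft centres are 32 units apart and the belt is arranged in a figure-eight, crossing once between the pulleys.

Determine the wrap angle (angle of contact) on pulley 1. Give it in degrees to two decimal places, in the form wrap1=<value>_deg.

wrap1=271.90_deg

crossed belt: β = asin((r1+r2)/C) = asin(23/32) = 45.9514°
wrap1 = wrap2 = π + 2β = 271.9027°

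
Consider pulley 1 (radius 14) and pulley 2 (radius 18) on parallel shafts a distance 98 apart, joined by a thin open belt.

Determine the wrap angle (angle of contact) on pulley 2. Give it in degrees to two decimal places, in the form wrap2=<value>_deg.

open belt: β = asin((r2−r1)/C) = asin(4/98) = 2.3393°
wrap1 = π − 2β = 175.3215°
wrap2 = π + 2β = 184.6785°

wrap2=184.68_deg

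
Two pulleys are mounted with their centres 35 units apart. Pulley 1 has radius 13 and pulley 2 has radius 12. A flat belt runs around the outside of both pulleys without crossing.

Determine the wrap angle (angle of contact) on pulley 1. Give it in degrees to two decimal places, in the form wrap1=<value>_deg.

wrap1=183.27_deg

open belt: β = asin((r2−r1)/C) = asin(-1/35) = -1.6372°
wrap1 = π − 2β = 183.2745°
wrap2 = π + 2β = 176.7255°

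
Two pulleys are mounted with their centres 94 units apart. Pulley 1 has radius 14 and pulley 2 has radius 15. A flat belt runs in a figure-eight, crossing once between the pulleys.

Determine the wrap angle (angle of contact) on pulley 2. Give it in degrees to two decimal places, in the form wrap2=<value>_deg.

wrap2=215.94_deg

crossed belt: β = asin((r1+r2)/C) = asin(29/94) = 17.9695°
wrap1 = wrap2 = π + 2β = 215.9390°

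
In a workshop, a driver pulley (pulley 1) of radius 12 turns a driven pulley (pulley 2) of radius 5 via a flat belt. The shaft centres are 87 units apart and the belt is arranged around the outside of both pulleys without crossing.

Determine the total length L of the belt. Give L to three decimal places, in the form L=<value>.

open belt: β = asin((r2−r1)/C) = asin(-7/87) = -4.6150°
wrap1 = π − 2β = 189.2300°
wrap2 = π + 2β = 170.7700°
tangent length = C·cosβ = 86.7179
L = r1·wrap1 + r2·wrap2 + 2·C·cosβ = 12·3.3027 + 5·2.9805 + 2·86.7179 = 227.9706

L=227.971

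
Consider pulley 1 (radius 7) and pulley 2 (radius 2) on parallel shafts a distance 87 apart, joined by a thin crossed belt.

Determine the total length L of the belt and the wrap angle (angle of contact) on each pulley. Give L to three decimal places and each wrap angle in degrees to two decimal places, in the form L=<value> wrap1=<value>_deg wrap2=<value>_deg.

crossed belt: β = asin((r1+r2)/C) = asin(9/87) = 5.9378°
wrap1 = wrap2 = π + 2β = 191.8755°
tangent length = C·cosβ = 86.5332
L = (r1+r2)·wrap + 2·C·cosβ = 9·3.3489 + 2·86.5332 = 203.2062

L=203.206 wrap1=191.88_deg wrap2=191.88_deg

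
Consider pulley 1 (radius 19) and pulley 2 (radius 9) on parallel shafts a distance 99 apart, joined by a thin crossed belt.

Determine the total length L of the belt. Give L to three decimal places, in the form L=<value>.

L=293.938

crossed belt: β = asin((r1+r2)/C) = asin(28/99) = 16.4291°
wrap1 = wrap2 = π + 2β = 212.8582°
tangent length = C·cosβ = 94.9579
L = (r1+r2)·wrap + 2·C·cosβ = 28·3.7151 + 2·94.9579 = 293.9379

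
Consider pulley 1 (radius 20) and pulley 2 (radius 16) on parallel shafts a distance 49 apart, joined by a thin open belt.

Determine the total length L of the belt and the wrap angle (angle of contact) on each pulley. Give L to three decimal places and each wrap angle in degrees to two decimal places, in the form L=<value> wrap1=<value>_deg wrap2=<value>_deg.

L=211.424 wrap1=189.36_deg wrap2=170.64_deg

open belt: β = asin((r2−r1)/C) = asin(-4/49) = -4.6824°
wrap1 = π − 2β = 189.3648°
wrap2 = π + 2β = 170.6352°
tangent length = C·cosβ = 48.8365
L = r1·wrap1 + r2·wrap2 + 2·C·cosβ = 20·3.3050 + 16·2.9781 + 2·48.8365 = 211.4240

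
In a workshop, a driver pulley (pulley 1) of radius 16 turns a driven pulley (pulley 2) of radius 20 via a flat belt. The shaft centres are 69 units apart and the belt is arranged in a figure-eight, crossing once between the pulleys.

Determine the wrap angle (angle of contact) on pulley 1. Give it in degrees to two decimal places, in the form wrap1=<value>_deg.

crossed belt: β = asin((r1+r2)/C) = asin(36/69) = 31.4490°
wrap1 = wrap2 = π + 2β = 242.8980°

wrap1=242.90_deg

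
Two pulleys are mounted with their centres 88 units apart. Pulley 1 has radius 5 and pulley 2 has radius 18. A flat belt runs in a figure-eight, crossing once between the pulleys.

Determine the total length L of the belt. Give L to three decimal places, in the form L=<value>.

crossed belt: β = asin((r1+r2)/C) = asin(23/88) = 15.1510°
wrap1 = wrap2 = π + 2β = 210.3020°
tangent length = C·cosβ = 84.9412
L = (r1+r2)·wrap + 2·C·cosβ = 23·3.6705 + 2·84.9412 = 254.3029

L=254.303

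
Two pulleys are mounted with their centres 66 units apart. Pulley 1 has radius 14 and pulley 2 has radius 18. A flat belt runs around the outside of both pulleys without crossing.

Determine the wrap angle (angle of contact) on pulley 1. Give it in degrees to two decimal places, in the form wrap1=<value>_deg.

open belt: β = asin((r2−r1)/C) = asin(4/66) = 3.4746°
wrap1 = π − 2β = 173.0508°
wrap2 = π + 2β = 186.9492°

wrap1=173.05_deg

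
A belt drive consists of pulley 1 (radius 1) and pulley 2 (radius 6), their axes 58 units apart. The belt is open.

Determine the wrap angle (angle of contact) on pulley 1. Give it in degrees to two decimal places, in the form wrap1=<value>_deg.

wrap1=170.11_deg

open belt: β = asin((r2−r1)/C) = asin(5/58) = 4.9454°
wrap1 = π − 2β = 170.1091°
wrap2 = π + 2β = 189.8909°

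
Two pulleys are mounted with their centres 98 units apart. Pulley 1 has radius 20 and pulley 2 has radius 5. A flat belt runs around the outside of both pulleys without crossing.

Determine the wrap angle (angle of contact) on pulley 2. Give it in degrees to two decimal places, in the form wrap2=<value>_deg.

open belt: β = asin((r2−r1)/C) = asin(-15/98) = -8.8044°
wrap1 = π − 2β = 197.6087°
wrap2 = π + 2β = 162.3913°

wrap2=162.39_deg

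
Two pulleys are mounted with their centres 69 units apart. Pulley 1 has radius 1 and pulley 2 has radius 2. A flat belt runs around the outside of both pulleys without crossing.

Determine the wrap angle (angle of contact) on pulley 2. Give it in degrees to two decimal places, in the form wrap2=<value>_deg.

wrap2=181.66_deg

open belt: β = asin((r2−r1)/C) = asin(1/69) = 0.8304°
wrap1 = π − 2β = 178.3392°
wrap2 = π + 2β = 181.6608°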